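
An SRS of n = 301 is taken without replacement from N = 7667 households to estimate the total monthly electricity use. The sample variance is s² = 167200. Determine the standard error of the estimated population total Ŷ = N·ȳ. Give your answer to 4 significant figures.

177100

Var(Ŷ) = N²·Var(ȳ) = N²·(1 − n/N)·s²/n.
f = 301/7667 = 0.03925916; Var(ȳ) = 0.96074084·167200/301 = 533.67398.
Var(Ŷ) = 7667² · 533.67398 = 3.1370898 × 10^10.
SE(Ŷ) = √(3.1370898 × 10^10) = 177100.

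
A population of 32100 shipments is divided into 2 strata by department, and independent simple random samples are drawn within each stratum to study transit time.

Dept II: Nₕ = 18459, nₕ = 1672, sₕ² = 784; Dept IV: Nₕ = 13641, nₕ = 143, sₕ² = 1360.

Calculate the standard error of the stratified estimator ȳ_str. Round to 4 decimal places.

1.3566

Var(ȳ_str) = Σₕ Wₕ²(1 − fₕ)sₕ²/nₕ with Wₕ = Nₕ/N, N = 32100.
Dept II: Wₕ = 0.57504673; term = 0.57504673²·(1 − 0.09057912)·784/1672 = 0.14101035.
Dept IV: Wₕ = 0.42495327; term = 0.42495327²·(1 − 0.01048310)·1360/143 = 1.6994502.
Sum = 1.8404606.
SE = √(1.8404606) = 1.3566.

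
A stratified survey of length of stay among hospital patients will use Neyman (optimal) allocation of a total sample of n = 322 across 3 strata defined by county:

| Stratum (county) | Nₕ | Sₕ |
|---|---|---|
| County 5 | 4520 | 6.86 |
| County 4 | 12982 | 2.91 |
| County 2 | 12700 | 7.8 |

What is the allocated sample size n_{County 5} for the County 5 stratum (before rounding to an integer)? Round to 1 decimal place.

59.5

Neyman allocation: nₕ = n·NₕSₕ / Σⱼ NⱼSⱼ.
Σ NⱼSⱼ = 4520·6.86 + 12982·2.91 + 12700·7.8 = 167844.82.
n_{County 5} = 322·4520·6.86 / 167844.82 = 59.5.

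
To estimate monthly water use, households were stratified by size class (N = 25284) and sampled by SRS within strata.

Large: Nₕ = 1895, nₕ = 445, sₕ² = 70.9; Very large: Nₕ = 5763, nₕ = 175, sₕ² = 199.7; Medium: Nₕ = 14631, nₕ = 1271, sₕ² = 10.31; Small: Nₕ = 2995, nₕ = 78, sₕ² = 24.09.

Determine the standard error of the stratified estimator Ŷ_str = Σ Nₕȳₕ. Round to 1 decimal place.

Var(Ŷ_str) = Σₕ Nₕ²(1 − fₕ)sₕ²/nₕ.
Large: 1895²·(1 − 445/1895)·70.9/445 = 437787.58.
Very large: 5763²·(1 − 175/5763)·199.7/175 = 3.6748958 × 10^7.
Medium: 14631²·(1 − 1271/14631)·10.31/1271 = 1.5855998 × 10^6.
Small: 2995²·(1 − 78/2995)·24.09/78 = 2.6982082 × 10^6.
Sum = 4.1470554 × 10^7.
SE = √(4.1470554 × 10^7) = 6439.8.

6439.8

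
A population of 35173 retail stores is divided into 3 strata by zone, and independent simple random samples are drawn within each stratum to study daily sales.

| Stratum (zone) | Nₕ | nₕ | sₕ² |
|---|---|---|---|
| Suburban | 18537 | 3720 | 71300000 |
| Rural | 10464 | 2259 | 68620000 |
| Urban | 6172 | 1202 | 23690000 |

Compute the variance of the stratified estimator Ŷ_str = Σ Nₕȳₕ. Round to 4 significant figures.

8.477 × 10^12

Var(Ŷ_str) = Σₕ Nₕ²(1 − fₕ)sₕ²/nₕ.
Suburban: 18537²·(1 − 3720/18537)·71300000/3720 = 5.264369 × 10^12.
Rural: 10464²·(1 − 2259/10464)·68620000/2259 = 2.6080193 × 10^12.
Urban: 6172²·(1 − 1202/6172)·23690000/1202 = 6.0456486 × 10^11.
Sum = 8.4769532 × 10^12.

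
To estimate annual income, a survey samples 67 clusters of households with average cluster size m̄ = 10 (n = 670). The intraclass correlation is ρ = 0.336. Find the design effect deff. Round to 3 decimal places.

4.024

deff = 1 + (10 − 1)·0.336 = 1 + 3.024 = 4.024.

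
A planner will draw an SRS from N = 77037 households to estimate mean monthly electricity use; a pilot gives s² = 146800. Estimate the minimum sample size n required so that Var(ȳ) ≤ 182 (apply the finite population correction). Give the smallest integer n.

799

Without fpc, n₀ = s²/D = 146800/182 = 806.5934.
With fpc, (1 − n/N)·s²/n ≤ D requires n ≥ n₀/(1 + n₀/N) = 806.5934/(1 + 806.5934/77037) = 798.2357.
Rounding up, n = 799.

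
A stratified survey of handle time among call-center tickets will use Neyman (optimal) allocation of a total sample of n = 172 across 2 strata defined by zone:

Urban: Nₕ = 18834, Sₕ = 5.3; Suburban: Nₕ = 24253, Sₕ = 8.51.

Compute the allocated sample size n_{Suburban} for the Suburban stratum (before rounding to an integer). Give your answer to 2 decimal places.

Neyman allocation: nₕ = n·NₕSₕ / Σⱼ NⱼSⱼ.
Σ NⱼSⱼ = 18834·5.3 + 24253·8.51 = 306213.23.
n_{Suburban} = 172·24253·8.51 / 306213.23 = 115.93.

115.93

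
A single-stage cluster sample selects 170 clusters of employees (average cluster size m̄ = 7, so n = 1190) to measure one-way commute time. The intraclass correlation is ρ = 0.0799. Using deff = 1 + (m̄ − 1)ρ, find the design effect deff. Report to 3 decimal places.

1.479

deff = 1 + (7 − 1)·0.0799 = 1 + 0.4794 = 1.4794.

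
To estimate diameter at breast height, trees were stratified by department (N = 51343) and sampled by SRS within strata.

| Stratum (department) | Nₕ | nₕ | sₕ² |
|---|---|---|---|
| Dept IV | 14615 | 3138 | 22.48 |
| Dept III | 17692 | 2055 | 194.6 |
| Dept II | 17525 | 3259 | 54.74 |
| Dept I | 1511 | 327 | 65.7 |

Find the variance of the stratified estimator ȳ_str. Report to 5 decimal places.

0.01212

Var(ȳ_str) = Σₕ Wₕ²(1 − fₕ)sₕ²/nₕ with Wₕ = Nₕ/N, N = 51343.
Dept IV: Wₕ = 0.28465419; term = 0.28465419²·(1 − 0.21471091)·22.48/3138 = 4.5583544 × 10^-4.
Dept III: Wₕ = 0.34458446; term = 0.34458446²·(1 − 0.11615419)·194.6/2055 = 0.0099379978.
Dept II: Wₕ = 0.34133183; term = 0.34133183²·(1 − 0.18596291)·54.74/3259 = 0.0015930089.
Dept I: Wₕ = 0.02942952; term = 0.02942952²·(1 − 0.21641297)·65.7/327 = 1.3635507 × 10^-4.
Sum = 0.012123197.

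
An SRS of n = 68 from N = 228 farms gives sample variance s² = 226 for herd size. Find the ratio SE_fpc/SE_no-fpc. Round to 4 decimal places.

f = n/N = 68/228 = 0.29824561.
SE_no-fpc = √(s²/n) = 1.823055; SE_fpc = √((1−f)s²/n) = 1.5271874.
Ratio = √(1−f) = 0.83770782.

0.8377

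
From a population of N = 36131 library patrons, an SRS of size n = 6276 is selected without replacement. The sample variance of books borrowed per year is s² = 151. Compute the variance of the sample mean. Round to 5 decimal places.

Under SRS without replacement, Var(ȳ) = (1 − f)·s²/n with f = n/N = 6276/36131 = 0.17370125.
Var(ȳ) = (1 − 0.17370125)·151/6276 = 0.82629875·0.024059911 = 0.019880674.

0.01988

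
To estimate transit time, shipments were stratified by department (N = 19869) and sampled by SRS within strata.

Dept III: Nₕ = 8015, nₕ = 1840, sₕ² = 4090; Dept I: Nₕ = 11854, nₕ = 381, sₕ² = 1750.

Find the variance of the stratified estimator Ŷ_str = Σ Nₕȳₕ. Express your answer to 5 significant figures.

Var(Ŷ_str) = Σₕ Nₕ²(1 − fₕ)sₕ²/nₕ.
Dept III: 8015²·(1 − 1840/8015)·4090/1840 = 1.100135 × 10^8.
Dept I: 11854²·(1 − 381/11854)·1750/381 = 6.2467624 × 10^8.
Sum = 7.3468974 × 10^8.

7.3469 × 10^8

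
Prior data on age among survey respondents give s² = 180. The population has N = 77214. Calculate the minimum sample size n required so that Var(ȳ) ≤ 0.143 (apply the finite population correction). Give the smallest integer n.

Without fpc, n₀ = s²/D = 180/0.143 = 1258.7413.
With fpc, (1 − n/N)·s²/n ≤ D requires n ≥ n₀/(1 + n₀/N) = 1258.7413/(1 + 1258.7413/77214) = 1238.5505.
Rounding up, n = 1239.

1239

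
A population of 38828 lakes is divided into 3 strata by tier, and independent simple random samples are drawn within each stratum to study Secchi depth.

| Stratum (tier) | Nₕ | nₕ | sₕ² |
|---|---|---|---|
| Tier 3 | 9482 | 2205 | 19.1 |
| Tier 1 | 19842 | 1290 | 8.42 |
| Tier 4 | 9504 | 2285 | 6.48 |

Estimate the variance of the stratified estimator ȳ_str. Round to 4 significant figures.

0.002119

Var(ȳ_str) = Σₕ Wₕ²(1 − fₕ)sₕ²/nₕ with Wₕ = Nₕ/N, N = 38828.
Tier 3: Wₕ = 0.24420521; term = 0.24420521²·(1 − 0.23254588)·19.1/2205 = 3.9644875 × 10^-4.
Tier 1: Wₕ = 0.51102297; term = 0.51102297²·(1 − 0.06501361)·8.42/1290 = 0.0015937071.
Tier 4: Wₕ = 0.24477181; term = 0.24477181²·(1 − 0.24042508)·6.48/2285 = 1.290572 × 10^-4.
Sum = 0.0021192131.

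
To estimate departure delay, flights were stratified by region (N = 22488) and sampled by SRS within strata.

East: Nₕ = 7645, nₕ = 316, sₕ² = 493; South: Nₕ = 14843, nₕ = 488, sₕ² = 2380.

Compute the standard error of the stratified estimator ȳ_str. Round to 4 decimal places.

Var(ȳ_str) = Σₕ Wₕ²(1 − fₕ)sₕ²/nₕ with Wₕ = Nₕ/N, N = 22488.
East: Wₕ = 0.33995909; term = 0.33995909²·(1 − 0.04133421)·493/316 = 0.17285438.
South: Wₕ = 0.66004091; term = 0.66004091²·(1 − 0.03287745)·2380/488 = 2.0548511.
Sum = 2.2277055.
SE = √(2.2277055) = 1.4925.

1.4925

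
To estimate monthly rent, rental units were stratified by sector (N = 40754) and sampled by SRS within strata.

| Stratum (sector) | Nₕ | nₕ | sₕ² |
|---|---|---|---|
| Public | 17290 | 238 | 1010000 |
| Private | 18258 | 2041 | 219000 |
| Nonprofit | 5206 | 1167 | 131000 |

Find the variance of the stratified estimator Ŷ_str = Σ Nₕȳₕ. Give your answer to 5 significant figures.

Var(Ŷ_str) = Σₕ Nₕ²(1 − fₕ)sₕ²/nₕ.
Public: 17290²·(1 − 238/17290)·1010000/238 = 1.2511654 × 10^12.
Private: 18258²·(1 − 2041/18258)·219000/2041 = 3.1770557 × 10^10.
Nonprofit: 5206²·(1 − 1167/5206)·131000/1167 = 2.3603611 × 10^9.
Sum = 1.2852963 × 10^12.

1.2853 × 10^12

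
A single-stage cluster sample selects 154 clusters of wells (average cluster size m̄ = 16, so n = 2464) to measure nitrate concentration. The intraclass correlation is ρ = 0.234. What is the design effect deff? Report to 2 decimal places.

4.51

deff = 1 + (16 − 1)·0.234 = 1 + 3.51 = 4.51.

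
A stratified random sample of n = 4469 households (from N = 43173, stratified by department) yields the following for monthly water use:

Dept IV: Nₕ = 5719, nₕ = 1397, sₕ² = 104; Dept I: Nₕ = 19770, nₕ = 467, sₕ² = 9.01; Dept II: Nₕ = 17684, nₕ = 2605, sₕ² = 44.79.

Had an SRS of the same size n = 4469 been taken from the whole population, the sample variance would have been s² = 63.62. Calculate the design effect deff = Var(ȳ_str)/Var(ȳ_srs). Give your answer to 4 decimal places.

Var(ȳ_str) = Σ Wₕ²(1−fₕ)sₕ²/nₕ with Wₕ = Nₕ/43173:
  Dept IV: (5719/43173)²·(1−1397/5719)·104/1397 = 9.8722771 × 10^-4
  Dept I: (19770/43173)²·(1−467/19770)·9.01/467 = 0.0039501623
  Dept II: (17684/43173)²·(1−2605/17684)·44.79/2605 = 0.0024598121
  → Var(ȳ_str) = 0.0073972021.
Var(ȳ_srs) = (1 − 4469/43173)·63.62/4469 = 0.012762241.
deff = 0.0073972021 / 0.012762241 = 0.5796.

0.5796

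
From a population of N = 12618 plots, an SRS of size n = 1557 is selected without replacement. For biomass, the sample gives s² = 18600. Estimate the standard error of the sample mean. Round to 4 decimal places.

Under SRS without replacement, Var(ȳ) = (1 − f)·s²/n with f = n/N = 1557/12618 = 0.12339515.
Var(ȳ) = (1 − 0.12339515)·18600/1557 = 0.87660485·11.94605 = 10.471965.
SE(ȳ) = √(10.471965) = 3.2360.

3.2360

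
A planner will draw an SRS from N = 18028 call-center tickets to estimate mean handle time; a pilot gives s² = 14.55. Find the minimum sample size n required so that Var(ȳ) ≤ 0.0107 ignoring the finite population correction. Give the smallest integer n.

Without fpc, n₀ = s²/D = 14.55/0.0107 = 1359.8131.
Rounding up, n = 1360.

1360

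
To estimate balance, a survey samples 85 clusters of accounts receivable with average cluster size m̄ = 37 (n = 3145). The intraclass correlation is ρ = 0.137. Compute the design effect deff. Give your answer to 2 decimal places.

5.93

deff = 1 + (37 − 1)·0.137 = 1 + 4.932 = 5.932.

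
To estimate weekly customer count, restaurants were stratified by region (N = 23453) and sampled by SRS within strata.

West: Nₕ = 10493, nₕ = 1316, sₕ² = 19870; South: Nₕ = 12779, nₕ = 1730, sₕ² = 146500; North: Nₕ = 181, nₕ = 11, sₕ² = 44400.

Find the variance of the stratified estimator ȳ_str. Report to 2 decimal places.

24.61

Var(ȳ_str) = Σₕ Wₕ²(1 − fₕ)sₕ²/nₕ with Wₕ = Nₕ/N, N = 23453.
West: Wₕ = 0.44740545; term = 0.44740545²·(1 − 0.12541694)·19870/1316 = 2.6432946.
South: Wₕ = 0.54487699; term = 0.54487699²·(1 − 0.13537836)·146500/1730 = 21.737748.
North: Wₕ = 0.00771756; term = 0.00771756²·(1 − 0.06077348)·44400/11 = 0.22579846.
Sum = 24.606841.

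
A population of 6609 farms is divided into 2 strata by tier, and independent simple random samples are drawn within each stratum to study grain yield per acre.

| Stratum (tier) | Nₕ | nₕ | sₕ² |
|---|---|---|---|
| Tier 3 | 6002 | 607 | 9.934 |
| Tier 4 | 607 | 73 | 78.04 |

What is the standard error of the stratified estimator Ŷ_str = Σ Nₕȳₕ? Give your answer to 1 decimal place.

936.2

Var(Ŷ_str) = Σₕ Nₕ²(1 − fₕ)sₕ²/nₕ.
Tier 3: 6002²·(1 − 607/6002)·9.934/607 = 529935.37.
Tier 4: 607²·(1 − 73/607)·78.04/73 = 346516.84.
Sum = 876452.21.
SE = √(876452.21) = 936.2.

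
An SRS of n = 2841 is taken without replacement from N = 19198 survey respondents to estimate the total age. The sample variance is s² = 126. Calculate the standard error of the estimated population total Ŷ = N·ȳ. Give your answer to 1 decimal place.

Var(Ŷ) = N²·Var(ȳ) = N²·(1 − n/N)·s²/n.
f = 2841/19198 = 0.14798417; Var(ȳ) = 0.85201583·126/2841 = 0.037787397.
Var(Ŷ) = 19198² · 0.037787397 = 1.3927044 × 10^7.
SE(Ŷ) = √(1.3927044 × 10^7) = 3731.9.

3731.9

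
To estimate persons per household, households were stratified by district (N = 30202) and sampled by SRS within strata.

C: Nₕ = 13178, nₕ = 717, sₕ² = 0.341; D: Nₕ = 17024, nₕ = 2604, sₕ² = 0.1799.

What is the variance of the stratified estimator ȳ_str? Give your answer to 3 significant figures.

Var(ȳ_str) = Σₕ Wₕ²(1 − fₕ)sₕ²/nₕ with Wₕ = Nₕ/N, N = 30202.
C: Wₕ = 0.43632872; term = 0.43632872²·(1 − 0.05440886)·0.341/717 = 8.5618224 × 10^-5.
D: Wₕ = 0.56367128; term = 0.56367128²·(1 − 0.15296053)·0.1799/2604 = 1.8592836 × 10^-5.
Sum = 1.0421106 × 10^-4.

1.04 × 10^-4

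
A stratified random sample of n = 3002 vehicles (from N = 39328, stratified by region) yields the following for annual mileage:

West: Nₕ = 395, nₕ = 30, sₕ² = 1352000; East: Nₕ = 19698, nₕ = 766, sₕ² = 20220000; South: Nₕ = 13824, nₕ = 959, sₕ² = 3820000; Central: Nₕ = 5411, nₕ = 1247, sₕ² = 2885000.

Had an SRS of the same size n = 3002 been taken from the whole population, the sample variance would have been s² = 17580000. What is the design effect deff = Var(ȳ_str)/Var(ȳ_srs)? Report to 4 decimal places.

1.2683

Var(ȳ_str) = Σ Wₕ²(1−fₕ)sₕ²/nₕ with Wₕ = Nₕ/39328:
  West: (395/39328)²·(1−30/395)·1352000/30 = 4.2008935
  East: (19698/39328)²·(1−766/19698)·20220000/766 = 6364.5439
  South: (13824/39328)²·(1−959/13824)·3820000/959 = 458.02011
  Central: (5411/39328)²·(1−1247/5411)·2885000/1247 = 33.702638
  → Var(ȳ_str) = 6860.4675.
Var(ȳ_srs) = (1 − 3002/39328)·17580000/3002 = 5409.0862.
deff = 6860.4675 / 5409.0862 = 1.2683.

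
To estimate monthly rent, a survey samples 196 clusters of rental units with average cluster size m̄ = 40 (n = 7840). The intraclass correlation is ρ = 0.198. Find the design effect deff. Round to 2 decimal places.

8.72

deff = 1 + (40 − 1)·0.198 = 1 + 7.722 = 8.722.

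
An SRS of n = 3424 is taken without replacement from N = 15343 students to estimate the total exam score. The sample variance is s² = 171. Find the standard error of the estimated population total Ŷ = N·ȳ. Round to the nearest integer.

Var(Ŷ) = N²·Var(ȳ) = N²·(1 − n/N)·s²/n.
f = 3424/15343 = 0.22316366; Var(ȳ) = 0.77683634·171/3424 = 0.038796441.
Var(Ŷ) = 15343² · 0.038796441 = 9.132979 × 10^6.
SE(Ŷ) = √(9.132979 × 10^6) = 3022.

3022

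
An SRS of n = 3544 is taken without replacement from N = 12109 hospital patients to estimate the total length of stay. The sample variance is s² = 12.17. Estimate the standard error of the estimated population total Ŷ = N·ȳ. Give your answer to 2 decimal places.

Var(Ŷ) = N²·Var(ȳ) = N²·(1 − n/N)·s²/n.
f = 3544/12109 = 0.29267487; Var(ȳ) = 0.70732513·12.17/3544 = 0.0024289353.
Var(Ŷ) = 12109² · 0.0024289353 = 356149.64.
SE(Ŷ) = √(356149.64) = 596.78.

596.78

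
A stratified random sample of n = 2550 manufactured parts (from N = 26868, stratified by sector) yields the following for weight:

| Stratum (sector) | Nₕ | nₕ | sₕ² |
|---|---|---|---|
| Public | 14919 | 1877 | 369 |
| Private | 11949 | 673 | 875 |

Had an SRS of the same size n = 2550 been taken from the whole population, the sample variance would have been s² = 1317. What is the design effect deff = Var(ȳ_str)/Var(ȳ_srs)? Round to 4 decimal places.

Var(ȳ_str) = Σ Wₕ²(1−fₕ)sₕ²/nₕ with Wₕ = Nₕ/26868:
  Public: (14919/26868)²·(1−1877/14919)·369/1877 = 0.052987731
  Private: (11949/26868)²·(1−673/11949)·875/673 = 0.242666
  → Var(ȳ_str) = 0.29565373.
Var(ȳ_srs) = (1 − 2550/26868)·1317/2550 = 0.46745317.
deff = 0.29565373 / 0.46745317 = 0.6325.

0.6325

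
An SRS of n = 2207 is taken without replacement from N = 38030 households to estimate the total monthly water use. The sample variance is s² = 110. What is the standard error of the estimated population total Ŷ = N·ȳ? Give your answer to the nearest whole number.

Var(Ŷ) = N²·Var(ȳ) = N²·(1 − n/N)·s²/n.
f = 2207/38030 = 0.05803313; Var(ȳ) = 0.94196687·110/2207 = 0.04694896.
Var(Ŷ) = 38030² · 0.04694896 = 6.7901384 × 10^7.
SE(Ŷ) = √(6.7901384 × 10^7) = 8240.

8240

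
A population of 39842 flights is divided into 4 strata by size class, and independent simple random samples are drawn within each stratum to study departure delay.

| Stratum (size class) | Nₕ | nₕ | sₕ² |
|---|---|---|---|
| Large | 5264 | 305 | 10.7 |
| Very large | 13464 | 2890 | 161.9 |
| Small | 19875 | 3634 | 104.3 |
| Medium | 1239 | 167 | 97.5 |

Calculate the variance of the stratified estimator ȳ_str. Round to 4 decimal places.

0.0119

Var(ȳ_str) = Σₕ Wₕ²(1 − fₕ)sₕ²/nₕ with Wₕ = Nₕ/N, N = 39842.
Large: Wₕ = 0.13212188; term = 0.13212188²·(1 − 0.05794073)·10.7/305 = 5.7691478 × 10^-4.
Very large: Wₕ = 0.33793484; term = 0.33793484²·(1 − 0.21464646)·161.9/2890 = 0.0050243531.
Small: Wₕ = 0.49884544; term = 0.49884544²·(1 − 0.18284277)·104.3/3634 = 0.0058362922.
Medium: Wₕ = 0.03109784; term = 0.03109784²·(1 − 0.13478612)·97.5/167 = 4.8850833 × 10^-4.
Sum = 0.011926068.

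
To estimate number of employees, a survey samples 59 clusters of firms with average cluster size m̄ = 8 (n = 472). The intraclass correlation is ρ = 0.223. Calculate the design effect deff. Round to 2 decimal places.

2.56

deff = 1 + (8 − 1)·0.223 = 1 + 1.561 = 2.561.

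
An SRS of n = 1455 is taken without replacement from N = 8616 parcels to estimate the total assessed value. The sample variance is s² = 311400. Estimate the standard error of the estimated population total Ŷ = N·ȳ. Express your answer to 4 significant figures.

Var(Ŷ) = N²·Var(ȳ) = N²·(1 − n/N)·s²/n.
f = 1455/8616 = 0.16887187; Var(ȳ) = 0.83112813·311400/1455 = 177.87856.
Var(Ŷ) = 8616² · 177.87856 = 1.3204896 × 10^10.
SE(Ŷ) = √(1.3204896 × 10^10) = 114900.

114900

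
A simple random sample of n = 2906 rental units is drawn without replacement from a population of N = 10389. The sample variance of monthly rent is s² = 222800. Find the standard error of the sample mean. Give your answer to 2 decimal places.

7.43

Under SRS without replacement, Var(ȳ) = (1 − f)·s²/n with f = n/N = 2906/10389 = 0.27971893.
Var(ȳ) = (1 − 0.27971893)·222800/2906 = 0.72028107·76.668961 = 55.223201.
SE(ȳ) = √(55.223201) = 7.43.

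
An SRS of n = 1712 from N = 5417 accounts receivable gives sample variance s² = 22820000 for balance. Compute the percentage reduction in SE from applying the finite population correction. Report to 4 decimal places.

17.2983

f = n/N = 1712/5417 = 0.31604209.
SE_no-fpc = √(s²/n) = 115.45319; SE_fpc = √((1−f)s²/n) = 95.481807.
Ratio = √(1−f) = 0.82701748. Reduction = 100·(1 − 0.82701748) = 17.2983%.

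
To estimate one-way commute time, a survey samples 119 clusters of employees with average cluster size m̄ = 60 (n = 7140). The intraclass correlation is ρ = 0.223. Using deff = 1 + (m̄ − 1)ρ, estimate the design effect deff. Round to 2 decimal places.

14.16

deff = 1 + (60 − 1)·0.223 = 1 + 13.157 = 14.157.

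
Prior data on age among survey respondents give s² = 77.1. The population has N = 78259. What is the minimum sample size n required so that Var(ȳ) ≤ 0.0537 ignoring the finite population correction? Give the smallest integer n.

1436

Without fpc, n₀ = s²/D = 77.1/0.0537 = 1435.7542.
Rounding up, n = 1436.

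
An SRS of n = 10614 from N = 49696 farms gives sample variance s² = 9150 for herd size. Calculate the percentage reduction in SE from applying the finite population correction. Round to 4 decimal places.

11.3196

f = n/N = 10614/49696 = 0.21357856.
SE_no-fpc = √(s²/n) = 0.92847669; SE_fpc = √((1−f)s²/n) = 0.8233769.
Ratio = √(1−f) = 0.88680406. Reduction = 100·(1 − 0.88680406) = 11.3196%.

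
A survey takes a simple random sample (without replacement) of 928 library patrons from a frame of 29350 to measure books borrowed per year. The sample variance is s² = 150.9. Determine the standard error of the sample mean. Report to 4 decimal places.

0.3968

Under SRS without replacement, Var(ȳ) = (1 − f)·s²/n with f = n/N = 928/29350 = 0.03161840.
Var(ȳ) = (1 − 0.03161840)·150.9/928 = 0.96838160·0.16260776 = 0.15746636.
SE(ȳ) = √(0.15746636) = 0.3968.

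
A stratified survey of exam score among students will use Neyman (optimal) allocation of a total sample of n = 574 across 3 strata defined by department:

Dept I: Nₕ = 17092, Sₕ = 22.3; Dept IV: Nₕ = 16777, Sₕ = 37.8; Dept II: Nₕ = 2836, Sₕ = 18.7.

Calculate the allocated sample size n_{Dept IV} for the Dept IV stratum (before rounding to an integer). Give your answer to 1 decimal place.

Neyman allocation: nₕ = n·NₕSₕ / Σⱼ NⱼSⱼ.
Σ NⱼSⱼ = 17092·22.3 + 16777·37.8 + 2836·18.7 = 1.0683554 × 10^6.
n_{Dept IV} = 574·16777·37.8 / (1.0683554 × 10^6) = 340.7.

340.7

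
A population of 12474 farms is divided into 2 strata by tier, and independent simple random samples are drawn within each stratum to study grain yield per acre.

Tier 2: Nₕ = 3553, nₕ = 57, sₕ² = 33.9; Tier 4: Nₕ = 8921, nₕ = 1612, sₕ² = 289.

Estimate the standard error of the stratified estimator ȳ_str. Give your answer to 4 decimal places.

Var(ȳ_str) = Σₕ Wₕ²(1 − fₕ)sₕ²/nₕ with Wₕ = Nₕ/N, N = 12474.
Tier 2: Wₕ = 0.28483245; term = 0.28483245²·(1 − 0.01604278)·33.9/57 = 0.047476642.
Tier 4: Wₕ = 0.71516755; term = 0.71516755²·(1 − 0.18069723)·289/1612 = 0.075126443.
Sum = 0.12260309.
SE = √(0.12260309) = 0.3501.

0.3501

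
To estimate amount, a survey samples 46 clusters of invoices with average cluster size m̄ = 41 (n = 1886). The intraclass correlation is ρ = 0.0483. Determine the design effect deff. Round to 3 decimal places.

deff = 1 + (41 − 1)·0.0483 = 1 + 1.932 = 2.932.

2.932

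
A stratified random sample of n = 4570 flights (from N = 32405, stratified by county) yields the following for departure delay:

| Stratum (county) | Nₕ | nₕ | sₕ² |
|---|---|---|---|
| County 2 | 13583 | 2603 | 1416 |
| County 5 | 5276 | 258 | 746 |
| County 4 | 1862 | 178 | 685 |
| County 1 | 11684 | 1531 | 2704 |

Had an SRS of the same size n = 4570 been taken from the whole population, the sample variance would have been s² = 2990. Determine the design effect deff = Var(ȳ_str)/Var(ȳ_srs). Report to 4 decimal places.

Var(ȳ_str) = Σ Wₕ²(1−fₕ)sₕ²/nₕ with Wₕ = Nₕ/32405:
  County 2: (13583/32405)²·(1−2603/13583)·1416/2603 = 0.077261489
  County 5: (5276/32405)²·(1−258/5276)·746/258 = 0.072900501
  County 4: (1862/32405)²·(1−178/1862)·685/178 = 0.011491277
  County 1: (11684/32405)²·(1−1531/11684)·2704/1531 = 0.19952319
  → Var(ȳ_str) = 0.36117646.
Var(ȳ_srs) = (1 − 4570/32405)·2990/4570 = 0.56199725.
deff = 0.36117646 / 0.56199725 = 0.6427.

0.6427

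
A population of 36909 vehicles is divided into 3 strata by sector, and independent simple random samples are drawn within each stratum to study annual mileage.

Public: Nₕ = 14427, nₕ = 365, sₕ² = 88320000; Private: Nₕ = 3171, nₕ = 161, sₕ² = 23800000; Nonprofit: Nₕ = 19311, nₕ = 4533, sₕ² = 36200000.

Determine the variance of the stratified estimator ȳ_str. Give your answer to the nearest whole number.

38744

Var(ȳ_str) = Σₕ Wₕ²(1 − fₕ)sₕ²/nₕ with Wₕ = Nₕ/N, N = 36909.
Public: Wₕ = 0.39088027; term = 0.39088027²·(1 − 0.02529979)·88320000/365 = 36035.02.
Private: Wₕ = 0.08591400; term = 0.08591400²·(1 − 0.05077263)·23800000/161 = 1035.7365.
Nonprofit: Wₕ = 0.52320572; term = 0.52320572²·(1 − 0.23473668)·36200000/4533 = 1672.9337.
Sum = 38743.69.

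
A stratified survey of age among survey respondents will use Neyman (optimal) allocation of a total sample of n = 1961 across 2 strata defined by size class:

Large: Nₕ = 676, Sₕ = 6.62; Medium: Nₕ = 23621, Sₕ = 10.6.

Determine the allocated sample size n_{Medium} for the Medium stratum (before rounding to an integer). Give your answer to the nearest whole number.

Neyman allocation: nₕ = n·NₕSₕ / Σⱼ NⱼSⱼ.
Σ NⱼSⱼ = 676·6.62 + 23621·10.6 = 254857.72.
n_{Medium} = 1961·23621·10.6 / 254857.72 = 1927.

1927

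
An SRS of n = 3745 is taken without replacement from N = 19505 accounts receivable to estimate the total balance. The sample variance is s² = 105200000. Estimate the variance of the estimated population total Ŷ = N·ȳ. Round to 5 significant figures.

Var(Ŷ) = N²·Var(ȳ) = N²·(1 − n/N)·s²/n.
f = 3745/19505 = 0.19200205; Var(ȳ) = 0.80799795·105200000/3745 = 22697.299.
Var(Ŷ) = 19505² · 22697.299 = 8.6350745 × 10^12.

8.6351 × 10^12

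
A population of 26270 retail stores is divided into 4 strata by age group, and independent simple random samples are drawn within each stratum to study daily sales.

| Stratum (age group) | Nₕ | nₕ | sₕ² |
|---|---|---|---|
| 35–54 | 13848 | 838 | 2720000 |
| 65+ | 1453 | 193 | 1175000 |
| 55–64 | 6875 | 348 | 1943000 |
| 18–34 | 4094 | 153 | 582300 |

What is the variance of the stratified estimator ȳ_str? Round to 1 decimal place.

Var(ȳ_str) = Σₕ Wₕ²(1 − fₕ)sₕ²/nₕ with Wₕ = Nₕ/N, N = 26270.
35–54: Wₕ = 0.52714123; term = 0.52714123²·(1 − 0.06051415)·2720000/838 = 847.36221.
65+: Wₕ = 0.05531024; term = 0.05531024²·(1 − 0.13282863)·1175000/193 = 16.150894.
55–64: Wₕ = 0.26170537; term = 0.26170537²·(1 − 0.05061818)·1943000/348 = 363.04439.
18–34: Wₕ = 0.15584317; term = 0.15584317²·(1 − 0.03737176)·582300/153 = 88.979403.
Sum = 1315.5369.

1315.5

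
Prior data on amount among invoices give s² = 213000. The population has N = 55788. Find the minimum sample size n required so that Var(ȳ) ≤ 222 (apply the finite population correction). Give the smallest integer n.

944

Without fpc, n₀ = s²/D = 213000/222 = 959.4595.
With fpc, (1 − n/N)·s²/n ≤ D requires n ≥ n₀/(1 + n₀/N) = 959.4595/(1 + 959.4595/55788) = 943.2374.
Rounding up, n = 944.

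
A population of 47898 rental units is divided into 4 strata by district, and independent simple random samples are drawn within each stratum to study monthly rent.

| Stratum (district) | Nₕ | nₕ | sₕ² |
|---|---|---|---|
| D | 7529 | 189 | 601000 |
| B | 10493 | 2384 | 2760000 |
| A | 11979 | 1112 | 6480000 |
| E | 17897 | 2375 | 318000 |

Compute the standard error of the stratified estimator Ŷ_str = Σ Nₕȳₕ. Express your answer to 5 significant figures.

1.0344 × 10^6

Var(Ŷ_str) = Σₕ Nₕ²(1 − fₕ)sₕ²/nₕ.
D: 7529²·(1 − 189/7529)·601000/189 = 1.7573005 × 10^11.
B: 10493²·(1 − 2384/10493)·2760000/2384 = 9.8507615 × 10^10.
A: 11979²·(1 − 1112/11979)·6480000/1112 = 7.5857836 × 10^11.
E: 17897²·(1 − 2375/17897)·318000/2375 = 3.7195588 × 10^10.
Sum = 1.0700116 × 10^12.
SE = √(1.0700116 × 10^12) = 1.0344 × 10^6.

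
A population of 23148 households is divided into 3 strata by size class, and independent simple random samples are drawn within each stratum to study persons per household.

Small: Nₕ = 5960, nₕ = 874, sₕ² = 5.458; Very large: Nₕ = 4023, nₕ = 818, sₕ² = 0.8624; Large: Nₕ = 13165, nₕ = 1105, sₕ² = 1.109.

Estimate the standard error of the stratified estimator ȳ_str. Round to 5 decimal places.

0.02600

Var(ȳ_str) = Σₕ Wₕ²(1 − fₕ)sₕ²/nₕ with Wₕ = Nₕ/N, N = 23148.
Small: Wₕ = 0.25747365; term = 0.25747365²·(1 − 0.14664430)·5.458/874 = 3.5327895 × 10^-4.
Very large: Wₕ = 0.17379471; term = 0.17379471²·(1 − 0.20333085)·0.8624/818 = 2.5369188 × 10^-5.
Large: Wₕ = 0.56873164; term = 0.56873164²·(1 − 0.08393468)·1.109/1105 = 2.9737913 × 10^-4.
Sum = 6.7602727 × 10^-4.
SE = √(6.7602727 × 10^-4) = 0.02600.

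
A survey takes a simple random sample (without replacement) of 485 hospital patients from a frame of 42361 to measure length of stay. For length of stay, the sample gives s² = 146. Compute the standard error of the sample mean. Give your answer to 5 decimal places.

0.54551

Under SRS without replacement, Var(ȳ) = (1 − f)·s²/n with f = n/N = 485/42361 = 0.01144921.
Var(ȳ) = (1 − 0.01144921)·146/485 = 0.98855079·0.30103093 = 0.29758436.
SE(ȳ) = √(0.29758436) = 0.54551.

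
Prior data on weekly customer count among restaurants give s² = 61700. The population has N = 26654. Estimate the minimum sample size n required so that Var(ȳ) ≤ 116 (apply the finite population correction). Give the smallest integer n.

Without fpc, n₀ = s²/D = 61700/116 = 531.8966.
With fpc, (1 − n/N)·s²/n ≤ D requires n ≥ n₀/(1 + n₀/N) = 531.8966/(1 + 531.8966/26654) = 521.4900.
Rounding up, n = 522.

522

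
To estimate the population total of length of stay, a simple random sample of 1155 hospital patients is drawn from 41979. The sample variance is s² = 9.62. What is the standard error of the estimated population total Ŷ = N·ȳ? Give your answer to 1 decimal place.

3778.1

Var(Ŷ) = N²·Var(ȳ) = N²·(1 − n/N)·s²/n.
f = 1155/41979 = 0.02751376; Var(ȳ) = 0.97248624·9.62/1155 = 0.0080998421.
Var(Ŷ) = 41979² · 0.0080998421 = 1.4273837 × 10^7.
SE(Ŷ) = √(1.4273837 × 10^7) = 3778.1.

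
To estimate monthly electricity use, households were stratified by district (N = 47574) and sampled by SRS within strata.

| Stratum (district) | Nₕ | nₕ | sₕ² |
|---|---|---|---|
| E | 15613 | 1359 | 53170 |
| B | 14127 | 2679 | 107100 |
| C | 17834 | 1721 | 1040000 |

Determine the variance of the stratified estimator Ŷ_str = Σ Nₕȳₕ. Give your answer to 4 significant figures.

1.888 × 10^11

Var(Ŷ_str) = Σₕ Nₕ²(1 − fₕ)sₕ²/nₕ.
E: 15613²·(1 − 1359/15613)·53170/1359 = 8.7070356 × 10^9.
B: 14127²·(1 − 2679/14127)·107100/2679 = 6.4654138 × 10^9.
C: 17834²·(1 − 1721/17834)·1040000/1721 = 1.7365114 × 10^11.
Sum = 1.8882359 × 10^11.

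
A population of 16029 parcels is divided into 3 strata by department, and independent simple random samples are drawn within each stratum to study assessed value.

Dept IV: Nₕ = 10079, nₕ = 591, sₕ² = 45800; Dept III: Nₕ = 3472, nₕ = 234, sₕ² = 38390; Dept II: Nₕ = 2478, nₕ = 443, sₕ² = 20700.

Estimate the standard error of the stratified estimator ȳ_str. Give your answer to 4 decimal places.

Var(ȳ_str) = Σₕ Wₕ²(1 − fₕ)sₕ²/nₕ with Wₕ = Nₕ/N, N = 16029.
Dept IV: Wₕ = 0.62879780; term = 0.62879780²·(1 − 0.05863677)·45800/591 = 28.844118.
Dept III: Wₕ = 0.21660740; term = 0.21660740²·(1 − 0.06739631)·38390/234 = 7.1787025.
Dept II: Wₕ = 0.15459480; term = 0.15459480²·(1 − 0.17877320)·20700/443 = 0.91710588.
Sum = 36.939926.
SE = √(36.939926) = 6.0778.

6.0778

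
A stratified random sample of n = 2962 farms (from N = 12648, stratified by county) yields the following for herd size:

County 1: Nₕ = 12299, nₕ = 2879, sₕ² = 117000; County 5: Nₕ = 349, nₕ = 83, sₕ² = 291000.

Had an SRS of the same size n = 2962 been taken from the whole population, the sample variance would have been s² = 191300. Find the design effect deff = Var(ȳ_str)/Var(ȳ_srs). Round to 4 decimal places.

0.6362

Var(ȳ_str) = Σ Wₕ²(1−fₕ)sₕ²/nₕ with Wₕ = Nₕ/12648:
  County 1: (12299/12648)²·(1−2879/12299)·117000/2879 = 29.432096
  County 5: (349/12648)²·(1−83/349)·291000/83 = 2.0345963
  → Var(ȳ_str) = 31.466692.
Var(ȳ_srs) = (1 − 2962/12648)·191300/2962 = 49.459819.
deff = 31.466692 / 49.459819 = 0.6362.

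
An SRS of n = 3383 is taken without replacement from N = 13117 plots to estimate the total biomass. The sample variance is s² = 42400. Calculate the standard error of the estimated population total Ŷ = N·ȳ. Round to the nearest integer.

40003

Var(Ŷ) = N²·Var(ȳ) = N²·(1 − n/N)·s²/n.
f = 3383/13117 = 0.25790958; Var(ȳ) = 0.74209042·42400/3383 = 9.3008081.
Var(Ŷ) = 13117² · 9.3008081 = 1.6002569 × 10^9.
SE(Ŷ) = √(1.6002569 × 10^9) = 40003.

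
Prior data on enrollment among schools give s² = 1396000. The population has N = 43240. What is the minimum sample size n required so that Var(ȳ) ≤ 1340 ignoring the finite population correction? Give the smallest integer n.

1042

Without fpc, n₀ = s²/D = 1396000/1340 = 1041.7910.
Rounding up, n = 1042.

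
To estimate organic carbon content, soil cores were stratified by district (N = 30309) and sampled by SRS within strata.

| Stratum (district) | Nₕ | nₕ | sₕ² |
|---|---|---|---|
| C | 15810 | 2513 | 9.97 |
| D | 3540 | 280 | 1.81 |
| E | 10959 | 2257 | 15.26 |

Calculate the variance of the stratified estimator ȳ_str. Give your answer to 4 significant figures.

Var(ȳ_str) = Σₕ Wₕ²(1 − fₕ)sₕ²/nₕ with Wₕ = Nₕ/N, N = 30309.
C: Wₕ = 0.52162724; term = 0.52162724²·(1 − 0.15895003)·9.97/2513 = 9.0791459 × 10^-4.
D: Wₕ = 0.11679699; term = 0.11679699²·(1 − 0.07909605)·1.81/280 = 8.1207883 × 10^-5.
E: Wₕ = 0.36157577; term = 0.36157577²·(1 − 0.20594945)·15.26/2257 = 7.0189115 × 10^-4.
Sum = 0.0016910136.

0.001691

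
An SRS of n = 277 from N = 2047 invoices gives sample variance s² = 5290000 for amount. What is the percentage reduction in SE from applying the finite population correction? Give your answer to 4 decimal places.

7.0118

f = n/N = 277/2047 = 0.13531998.
SE_no-fpc = √(s²/n) = 138.19361; SE_fpc = √((1−f)s²/n) = 128.50371.
Ratio = √(1−f) = 0.92988172. Reduction = 100·(1 − 0.92988172) = 7.0118%.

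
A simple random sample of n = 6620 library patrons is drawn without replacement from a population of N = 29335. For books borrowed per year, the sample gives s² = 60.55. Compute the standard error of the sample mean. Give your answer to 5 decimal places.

Under SRS without replacement, Var(ȳ) = (1 − f)·s²/n with f = n/N = 6620/29335 = 0.22566900.
Var(ȳ) = (1 − 0.22566900)·60.55/6620 = 0.77433100·0.0091465257 = 0.0070824384.
SE(ȳ) = √(0.0070824384) = 0.08416.

0.08416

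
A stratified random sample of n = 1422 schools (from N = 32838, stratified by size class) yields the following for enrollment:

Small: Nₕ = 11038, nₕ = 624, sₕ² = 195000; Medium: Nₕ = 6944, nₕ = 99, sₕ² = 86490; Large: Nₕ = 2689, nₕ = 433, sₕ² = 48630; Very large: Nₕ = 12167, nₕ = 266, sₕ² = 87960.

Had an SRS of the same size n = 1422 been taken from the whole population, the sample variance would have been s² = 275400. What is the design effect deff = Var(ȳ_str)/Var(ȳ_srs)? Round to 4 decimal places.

0.6307

Var(ȳ_str) = Σ Wₕ²(1−fₕ)sₕ²/nₕ with Wₕ = Nₕ/32838:
  Small: (11038/32838)²·(1−624/11038)·195000/624 = 33.312298
  Medium: (6944/32838)²·(1−99/6944)·86490/99 = 38.508843
  Large: (2689/32838)²·(1−433/2689)·48630/433 = 0.63181928
  Very large: (12167/32838)²·(1−266/12167)·87960/266 = 44.403495
  → Var(ȳ_str) = 116.85646.
Var(ȳ_srs) = (1 − 1422/32838)·275400/1422 = 185.28426.
deff = 116.85646 / 185.28426 = 0.6307.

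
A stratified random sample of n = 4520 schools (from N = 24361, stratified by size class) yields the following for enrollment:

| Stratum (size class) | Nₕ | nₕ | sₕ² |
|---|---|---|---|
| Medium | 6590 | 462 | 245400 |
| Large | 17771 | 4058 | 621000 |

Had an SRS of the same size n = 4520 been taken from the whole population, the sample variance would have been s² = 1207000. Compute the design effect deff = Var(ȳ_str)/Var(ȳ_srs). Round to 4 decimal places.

Var(ȳ_str) = Σ Wₕ²(1−fₕ)sₕ²/nₕ with Wₕ = Nₕ/24361:
  Medium: (6590/24361)²·(1−462/6590)·245400/462 = 36.144859
  Large: (17771/24361)²·(1−4058/17771)·621000/4058 = 62.839638
  → Var(ȳ_str) = 98.984497.
Var(ȳ_srs) = (1 − 4520/24361)·1207000/4520 = 217.48899.
deff = 98.984497 / 217.48899 = 0.4551.

0.4551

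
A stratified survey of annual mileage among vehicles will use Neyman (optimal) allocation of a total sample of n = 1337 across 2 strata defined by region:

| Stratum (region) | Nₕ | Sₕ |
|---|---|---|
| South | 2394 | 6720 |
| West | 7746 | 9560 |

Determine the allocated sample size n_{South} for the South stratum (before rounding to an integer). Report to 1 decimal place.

238.6

Neyman allocation: nₕ = n·NₕSₕ / Σⱼ NⱼSⱼ.
Σ NⱼSⱼ = 2394·6720 + 7746·9560 = 9.013944 × 10^7.
n_{South} = 1337·2394·6720 / (9.013944 × 10^7) = 238.6.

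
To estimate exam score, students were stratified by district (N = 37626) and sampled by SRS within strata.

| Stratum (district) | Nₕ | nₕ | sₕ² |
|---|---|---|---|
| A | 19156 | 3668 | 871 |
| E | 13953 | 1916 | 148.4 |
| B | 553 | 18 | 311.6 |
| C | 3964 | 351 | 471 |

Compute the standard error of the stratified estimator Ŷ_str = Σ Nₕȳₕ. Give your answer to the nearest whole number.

Var(Ŷ_str) = Σₕ Nₕ²(1 − fₕ)sₕ²/nₕ.
A: 19156²·(1 − 3668/19156)·871/3668 = 7.0451298 × 10^7.
E: 13953²·(1 − 1916/13953)·148.4/1916 = 1.3008411 × 10^7.
B: 553²·(1 − 18/553)·311.6/18 = 5.1215788 × 10^6.
C: 3964²·(1 − 351/3964)·471/351 = 1.9218319 × 10^7.
Sum = 1.0779961 × 10^8.
SE = √(1.0779961 × 10^8) = 10383.

10383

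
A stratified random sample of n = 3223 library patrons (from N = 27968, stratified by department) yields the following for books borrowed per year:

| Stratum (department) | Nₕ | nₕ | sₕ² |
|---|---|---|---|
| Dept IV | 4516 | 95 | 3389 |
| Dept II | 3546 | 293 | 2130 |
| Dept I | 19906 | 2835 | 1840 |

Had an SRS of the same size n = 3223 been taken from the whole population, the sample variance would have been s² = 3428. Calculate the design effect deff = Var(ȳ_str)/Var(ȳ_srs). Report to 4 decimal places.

Var(ȳ_str) = Σ Wₕ²(1−fₕ)sₕ²/nₕ with Wₕ = Nₕ/27968:
  Dept IV: (4516/27968)²·(1−95/4516)·3389/95 = 0.91054118
  Dept II: (3546/27968)²·(1−293/3546)·2130/293 = 0.10720424
  Dept I: (19906/27968)²·(1−2835/19906)·1840/2835 = 0.28195831
  → Var(ȳ_str) = 1.2997037.
Var(ȳ_srs) = (1 − 3223/27968)·3428/3223 = 0.94103669.
deff = 1.2997037 / 0.94103669 = 1.3811.

1.3811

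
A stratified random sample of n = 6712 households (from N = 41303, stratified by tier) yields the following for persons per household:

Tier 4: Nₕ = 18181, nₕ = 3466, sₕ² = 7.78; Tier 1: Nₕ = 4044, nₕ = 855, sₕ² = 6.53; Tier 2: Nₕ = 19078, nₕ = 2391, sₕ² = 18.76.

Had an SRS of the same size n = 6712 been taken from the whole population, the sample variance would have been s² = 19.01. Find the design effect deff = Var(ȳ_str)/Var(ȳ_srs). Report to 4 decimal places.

0.7900

Var(ȳ_str) = Σ Wₕ²(1−fₕ)sₕ²/nₕ with Wₕ = Nₕ/41303:
  Tier 4: (18181/41303)²·(1−3466/18181)·7.78/3466 = 3.5201882 × 10^-4
  Tier 1: (4044/41303)²·(1−855/4044)·6.53/855 = 5.7736378 × 10^-5
  Tier 2: (19078/41303)²·(1−2391/19078)·18.76/2391 = 0.0014642026
  → Var(ȳ_str) = 0.0018739578.
Var(ȳ_srs) = (1 − 6712/41303)·19.01/6712 = 0.0023719836.
deff = 0.0018739578 / 0.0023719836 = 0.7900.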